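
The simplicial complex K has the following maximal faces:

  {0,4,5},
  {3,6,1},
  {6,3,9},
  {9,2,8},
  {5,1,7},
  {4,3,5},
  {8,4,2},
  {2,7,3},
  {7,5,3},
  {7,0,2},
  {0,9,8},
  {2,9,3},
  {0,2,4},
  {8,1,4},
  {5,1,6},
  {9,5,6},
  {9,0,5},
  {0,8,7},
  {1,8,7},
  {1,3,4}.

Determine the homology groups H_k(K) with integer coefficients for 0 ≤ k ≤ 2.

H_0 = Z,  H_1 = Z × Z/2,  H_2 = 0.

K has 10 vertices, 30 edges, 20 triangles.
rank ∂_0 = 0, rank ∂_1 = 9 ⇒ b_0 = 10 − 0 − 9 = 1; all invariant factors of ∂_1 are 1 so no torsion. So H_0 = Z.
rank ∂_1 = 9, rank ∂_2 = 20 ⇒ b_1 = 30 − 9 − 20 = 1; ∂_2 has invariant factor(s) [2] giving torsion. So H_1 = Z × Z/2.
rank ∂_2 = 20, rank ∂_3 = 0 ⇒ b_2 = 20 − 20 − 0 = 0. So H_2 = 0.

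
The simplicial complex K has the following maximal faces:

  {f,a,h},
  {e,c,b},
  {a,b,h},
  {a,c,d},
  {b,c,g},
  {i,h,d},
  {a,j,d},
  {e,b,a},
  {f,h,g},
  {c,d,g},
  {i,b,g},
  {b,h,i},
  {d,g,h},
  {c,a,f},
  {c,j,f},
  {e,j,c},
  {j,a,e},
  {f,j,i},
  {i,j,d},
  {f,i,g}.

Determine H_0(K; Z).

Order the vertices as a < b < c < d < e < f < g < h < i < j. Listing each simplex with vertices in this order, K has dimension 2 with simplices:

  0-simplices (10): a, b, c, d, e, f, g, h, i, j
  1-simplices (30): ab, ac, ad, ae, af, ah, aj, bc, be, bg, bh, bi, cd, ce, cf, cg, cj, dg, dh, di, dj, ej, fg, fh, fi, fj, gh, gi, hi, ij
  2-simplices (20): abe, abh, acd, acf, adj, aej, afh, bce, bcg, bgi, bhi, cdg, cej, cfj, dgh, dhi, dij, fgh, fgi, fij

so the chain groups are C_0 ≅ Z^10, C_1 ≅ Z^30, C_2 ≅ Z^20.

The boundary map ∂_1: C_1 → C_0 sends each edge [p,q] (with p < q) to q − p. For instance
  ∂fh = h − f.
This gives a 10×30 integer matrix of rank 9; reducing to Smith normal form yields diagonal entries (1,1,1,1,1,1,1,1,1).

∂_2: C_2 → C_1 maps a triangle to the signed sum of its edges. For instance
  ∂cej = ej − cj + ce,
  ∂cdg = dg − cg + cd.
This gives a 30×20 integer matrix of rank 20; reducing to Smith normal form yields diagonal entries (1,1,1,1,1,1,1,1,1,1,1,1,1,1,1,1,1,1,1,2).

Computing H_k = (kernel of ∂_k) / (image of ∂_{k+1}):

  H_0: rank C_0 − rank ∂_1 = 10 − 9 = 1, and the invariant factors of ∂_1 are all 1, so H_0 = Z.

H_0 ≅ Z.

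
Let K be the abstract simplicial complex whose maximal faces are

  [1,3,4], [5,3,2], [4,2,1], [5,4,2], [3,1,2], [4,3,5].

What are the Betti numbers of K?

b_0 = 1, b_1 = 0, b_2 = 1.

Take the total order 1 < 2 < 3 < 4 < 5 on the vertex set. Then K (dimension 2) consists of the simplices:

  0-simplices (5): [1], [2], [3], [4], [5]
  1-simplices (9): [1,2], [1,3], [1,4], [2,3], [2,4], [2,5], [3,4], [3,5], [4,5]
  2-simplices (6): [1,2,3], [1,2,4], [1,3,4], [2,3,5], [2,4,5], [3,4,5]

Hence C_0 ≅ Z^5, C_1 ≅ Z^9, C_2 ≅ Z^6.

Boundary ∂_1: C_1 → C_0 maps an edge to its endpoints' difference, ∂[p,q] = q − p. For instance
  ∂[3,5] = [5] − [3].
This gives a 5×9 integer matrix of rank 4; reducing to Smith normal form yields diagonal entries (1,1,1,1).

Boundary ∂_2: C_2 → C_1 acts by ∂[p,q,r] = [q,r] − [p,r] + [p,q]. For instance
  ∂[1,2,4] = [2,4] − [1,4] + [1,2],
  ∂[1,2,3] = [2,3] − [1,3] + [1,2].
As a 9×6 matrix over Z this has rank 5, with invariant factors (1,1,1,1,1).

Computing H_k = (kernel of ∂_k) / (image of ∂_{k+1}):

  H_0: rank C_0 − rank ∂_1 = 5 − 4 = 1, and the invariant factors of ∂_1 are all 1, so H_0 ≅ Z.
  H_1: rank ker ∂_1 − rank ∂_2 = (9 − 4) − 5 = 0, and the invariant factors of ∂_2 are all 1, so H_1 ≅ 0.
  H_2: rank ker ∂_2 − rank ∂_3 = (6 − 5) − 0 = 1, and there is no ∂_3, so H_2 ≅ Z.

As a check, the Euler characteristic is 5 − 9 + 6 = 2, which agrees with 1 − 0 + 1 = 2.
(K is a triangulation of the 2-sphere S^2.)

Hence the Betti numbers are b_0 = 1, b_1 = 0, b_2 = 1.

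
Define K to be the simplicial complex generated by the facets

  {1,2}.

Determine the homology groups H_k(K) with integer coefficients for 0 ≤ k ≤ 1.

H_0 ≅ Z,  H_1 = 0.

Fix the vertex order 1 < 2 and write every simplex with vertices in increasing order. Then dim K = 1 and the simplices of K are:

  0-simplices (2): [1], [2]
  1-simplices (1): [1,2]

Hence C_0 ≅ Z^2, C_1 ≅ Z^1.

Boundary ∂_1: C_1 → C_0 is given by ∂[p,q] = [q] − [p]. For instance
  ∂[1,2] = [2] − [1].
This gives a 2×1 integer matrix of rank 1; reducing to Smith normal form yields diagonal entries (1).

Reading off H_k = ker ∂_k / im ∂_{k+1}:

  H_0: rank C_0 − rank ∂_1 = 2 − 1 = 1, and the invariant factors of ∂_1 are all 1, so H_0 = Z.
  H_1: rank ker ∂_1 − rank ∂_2 = (1 − 1) − 0 = 0, and there is no ∂_2, so H_1 = 0.

(K is a triangulation of the 1-simplex.)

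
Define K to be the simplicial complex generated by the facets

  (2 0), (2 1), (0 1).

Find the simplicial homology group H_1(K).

We work with the vertex ordering 0 < 1 < 2. The simplices of K, each written with vertices in increasing order, are:

  0-simplices (3): [0], [1], [2]
  1-simplices (3): [0,1], [0,2], [1,2]

Hence C_0 ≅ Z^3, C_1 ≅ Z^3.

∂_1: C_1 → C_0 is given by ∂[p,q] = [q] − [p].
The 3×3 boundary matrix has rank 2 and Smith normal form diag(1,1).

From H_k ≅ ker(∂_k) / im(∂_{k+1}) we obtain:

  H_1: rank ker ∂_1 − rank ∂_2 = (3 − 2) − 0 = 1, and there is no ∂_2, so H_1 = Z.

(K is a triangulation of the circle S^1.)

H_1 ≅ Z.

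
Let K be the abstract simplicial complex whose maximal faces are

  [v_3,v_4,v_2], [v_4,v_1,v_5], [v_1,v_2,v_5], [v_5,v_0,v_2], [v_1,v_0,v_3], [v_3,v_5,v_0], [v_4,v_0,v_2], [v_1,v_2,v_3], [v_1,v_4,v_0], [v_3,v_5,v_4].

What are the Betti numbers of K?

Take the total order v_0 < v_1 < v_2 < v_3 < v_4 < v_5 on the vertex set. Then K (dimension 2) consists of the simplices:

  0-simplices (6): [v_0], [v_1], [v_2], [v_3], [v_4], [v_5]
  1-simplices (15): (15 of them)
  2-simplices (10): [v_0,v_1,v_3], [v_0,v_1,v_4], [v_0,v_2,v_4], [v_0,v_2,v_5], [v_0,v_3,v_5], [v_1,v_2,v_3], [v_1,v_2,v_5], [v_1,v_4,v_5], [v_2,v_3,v_4], [v_3,v_4,v_5]

so the chain groups are C_0 ≅ Z^6, C_1 ≅ Z^15, C_2 ≅ Z^10.

Boundary ∂_1: C_1 → C_0 maps an edge to its endpoints' difference, ∂[p,q] = q − p. For instance
  ∂[v_0,v_5] = [v_5] − [v_0].
This gives a 6×15 integer matrix of rank 5; reducing to Smith normal form yields diagonal entries (1,1,1,1,1).

The boundary map ∂_2: C_2 → C_1 acts by ∂[p,q,r] = [q,r] − [p,r] + [p,q]. For instance
  ∂[v_1,v_2,v_5] = [v_2,v_5] − [v_1,v_5] + [v_1,v_2],
  ∂[v_0,v_1,v_3] = [v_1,v_3] − [v_0,v_3] + [v_0,v_1].
This gives a 15×10 integer matrix of rank 10; reducing to Smith normal form yields diagonal entries (1,1,1,1,1,1,1,1,1,2).

Computing H_k = (kernel of ∂_k) / (image of ∂_{k+1}):

  H_0: rank C_0 − rank ∂_1 = 6 − 5 = 1, and the invariant factors of ∂_1 are all 1, so H_0 = Z.
  H_1: rank ker ∂_1 − rank ∂_2 = (15 − 5) − 10 = 0, and ∂_2 has invariant factor 2 > 1, so H_1 = Z/2Z.
  H_2: rank ker ∂_2 − rank ∂_3 = (10 − 10) − 0 = 0, and there is no ∂_3, so H_2 = 0.

As a check, the Euler characteristic is 6 − 15 + 10 = 1, which agrees with 1 − 0 + 0 = 1.
(K is a triangulation of the real projective plane RP^2.)

Hence the Betti numbers are b_0 = 1, b_1 = 0, b_2 = 0.

b_0 = 1, b_1 = 0, b_2 = 0.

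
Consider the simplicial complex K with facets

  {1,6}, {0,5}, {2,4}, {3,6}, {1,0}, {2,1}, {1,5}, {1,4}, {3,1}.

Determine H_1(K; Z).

Order the vertices as 0 < 1 < 2 < 3 < 4 < 5 < 6. Listing each simplex with vertices in this order, K has dimension 1 with simplices:

  0-simplices (7): [0], [1], [2], [3], [4], [5], [6]
  1-simplices (9): [0,1], [0,5], [1,2], [1,3], [1,4], [1,5], [1,6], [2,4], [3,6]

giving chain groups C_0 ≅ Z^7, C_1 ≅ Z^9.

Boundary ∂_1: C_1 → C_0 is given by ∂[p,q] = [q] − [p]. For instance
  ∂[1,2] = [2] − [1].
The 7×9 boundary matrix has rank 6 and Smith normal form diag(1,1,1,1,1,1).

Now H_k = ker ∂_k / im ∂_{k+1}, so:

  H_1: rank ker ∂_1 − rank ∂_2 = (9 − 6) − 0 = 3, and there is no ∂_2, so H_1 ≅ Z^3.

H_1 = Z^3.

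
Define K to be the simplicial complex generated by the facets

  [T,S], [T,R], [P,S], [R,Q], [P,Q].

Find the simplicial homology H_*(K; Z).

Take the total order P < Q < R < S < T on the vertex set. Then K (dimension 1) consists of the simplices:

  0-simplices (5): P, Q, R, S, T
  1-simplices (5): PQ, PS, QR, RT, ST

so the chain groups are C_0 ≅ Z^5, C_1 ≅ Z^5.

∂_1: C_1 → C_0 is given by ∂[p,q] = [q] − [p]. For instance
  ∂PQ = Q − P.
The resulting 5×5 matrix has rank 4, and its Smith normal form has invariant factors (1,1,1,1).

Computing H_k = (kernel of ∂_k) / (image of ∂_{k+1}):

  H_0: rank C_0 − rank ∂_1 = 5 − 4 = 1, and the invariant factors of ∂_1 are all 1, so H_0 = Z.
  H_1: rank ker ∂_1 − rank ∂_2 = (5 − 4) − 0 = 1, and there is no ∂_2, so H_1 = Z.

H_0 = Z,  H_1 = Z.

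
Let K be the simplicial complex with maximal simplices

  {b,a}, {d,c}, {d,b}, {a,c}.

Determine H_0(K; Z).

H_0 = Z.

Fix the vertex order a < b < c < d and write every simplex with vertices in increasing order. Then dim K = 1 and the simplices of K are:

  0-simplices (4): a, b, c, d
  1-simplices (4): ab, ac, bd, cd

Hence C_0 ≅ Z^4, C_1 ≅ Z^4.

The boundary map ∂_1: C_1 → C_0 sends each edge [p,q] (with p < q) to q − p. For instance
  ∂cd = d − c.
The 4×4 boundary matrix has rank 3 and Smith normal form diag(1,1,1).

Reading off H_k = ker ∂_k / im ∂_{k+1}:

  H_0: rank C_0 − rank ∂_1 = 4 − 3 = 1, and the invariant factors of ∂_1 are all 1, so H_0 ≅ Z.

(K is a triangulation of the circle S^1.)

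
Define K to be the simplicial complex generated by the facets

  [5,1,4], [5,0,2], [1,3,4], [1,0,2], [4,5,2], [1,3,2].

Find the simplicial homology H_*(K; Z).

H_0 ≅ Z,  H_1 ≅ Z,  H_2 = 0.

We work with the vertex ordering 0 < 1 < 2 < 3 < 4 < 5. The simplices of K, each written with vertices in increasing order, are:

  0-simplices (6): [0], [1], [2], [3], [4], [5]
  1-simplices (12): [0,1], [0,2], [0,5], [1,2], [1,3], [1,4], [1,5], [2,3], [2,4], [2,5], [3,4], [4,5]
  2-simplices (6): [0,1,2], [0,2,5], [1,2,3], [1,3,4], [1,4,5], [2,4,5]

Hence C_0 ≅ Z^6, C_1 ≅ Z^12, C_2 ≅ Z^6.

∂_1: C_1 → C_0 maps an edge to its endpoints' difference, ∂[p,q] = q − p. For instance
  ∂[0,5] = [5] − [0].
This gives a 6×12 integer matrix of rank 5; reducing to Smith normal form yields diagonal entries (1,1,1,1,1).

∂_2: C_2 → C_1 sends each 2-simplex [p,q,r] to [q,r] − [p,r] + [p,q]. For instance
  ∂[1,4,5] = [4,5] − [1,5] + [1,4],
  ∂[1,2,3] = [2,3] − [1,3] + [1,2].
The 12×6 boundary matrix has rank 6 and Smith normal form diag(1,1,1,1,1,1).

Reading off H_k = ker ∂_k / im ∂_{k+1}:

  H_0: rank C_0 − rank ∂_1 = 6 − 5 = 1, and the invariant factors of ∂_1 are all 1, so H_0 = Z.
  H_1: rank ker ∂_1 − rank ∂_2 = (12 − 5) − 6 = 1, and the invariant factors of ∂_2 are all 1, so H_1 = Z.
  H_2: rank ker ∂_2 − rank ∂_3 = (6 − 6) − 0 = 0, and there is no ∂_3, so H_2 = 0.

(K is a triangulation of the cylinder S^1 x I.)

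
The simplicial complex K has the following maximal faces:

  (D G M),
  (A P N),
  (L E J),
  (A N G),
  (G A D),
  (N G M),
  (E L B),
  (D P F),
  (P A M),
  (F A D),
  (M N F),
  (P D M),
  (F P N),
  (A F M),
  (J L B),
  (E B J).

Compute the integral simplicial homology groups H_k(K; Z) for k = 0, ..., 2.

H_0 = Z^2,  H_1 = Z/2,  H_2 = Z.

K has 11 vertices, 24 edges, 16 triangles.
rank ∂_0 = 0, rank ∂_1 = 9 ⇒ b_0 = 11 − 0 − 9 = 2; all invariant factors of ∂_1 are 1 so no torsion. So H_0 ≅ Z^2.
rank ∂_1 = 9, rank ∂_2 = 15 ⇒ b_1 = 24 − 9 − 15 = 0; ∂_2 has invariant factor(s) [2] giving torsion. So H_1 ≅ Z/2.
rank ∂_2 = 15, rank ∂_3 = 0 ⇒ b_2 = 16 − 15 − 0 = 1. So H_2 ≅ Z.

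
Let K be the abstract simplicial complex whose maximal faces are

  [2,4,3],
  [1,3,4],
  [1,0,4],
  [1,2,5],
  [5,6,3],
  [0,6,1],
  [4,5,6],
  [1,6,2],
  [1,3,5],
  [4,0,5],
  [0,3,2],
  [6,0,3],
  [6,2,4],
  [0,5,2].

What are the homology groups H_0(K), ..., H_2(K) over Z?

H_0 ≅ Z,  H_1 ≅ Z^2,  H_2 ≅ Z.

K has 7 vertices, 21 edges, 14 triangles.
rank ∂_0 = 0, rank ∂_1 = 6 ⇒ b_0 = 7 − 0 − 6 = 1; all invariant factors of ∂_1 are 1 so no torsion. So H_0 ≅ Z.
rank ∂_1 = 6, rank ∂_2 = 13 ⇒ b_1 = 21 − 6 − 13 = 2; all invariant factors of ∂_2 are 1 so no torsion. So H_1 ≅ Z^2.
rank ∂_2 = 13, rank ∂_3 = 0 ⇒ b_2 = 14 − 13 − 0 = 1. So H_2 ≅ Z.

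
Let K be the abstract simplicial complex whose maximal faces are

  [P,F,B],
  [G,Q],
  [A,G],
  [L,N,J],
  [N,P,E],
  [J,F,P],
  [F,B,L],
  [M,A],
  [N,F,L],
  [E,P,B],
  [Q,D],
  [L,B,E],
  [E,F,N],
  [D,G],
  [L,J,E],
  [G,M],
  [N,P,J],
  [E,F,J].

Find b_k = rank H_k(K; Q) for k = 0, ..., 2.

Fix the vertex order A < B < D < E < F < G < J < L < M < N < P < Q and write every simplex with vertices in increasing order. Then dim K = 2 and the simplices of K are:

  0-simplices (12): A, B, D, E, F, G, J, L, M, N, P, Q
  1-simplices (24): AG, AM, BE, BF, BL, BP, DG, DQ, EF, EJ, EL, EN, EP, FJ, FL, FN, FP, GM, GQ, JL, JN, JP, LN, NP
  2-simplices (12): BEL, BEP, BFL, BFP, EFJ, EFN, EJL, ENP, FJP, FLN, JLN, JNP

so the chain groups are C_0 ≅ Z^12, C_1 ≅ Z^24, C_2 ≅ Z^12.

The boundary map ∂_1: C_1 → C_0 is given by ∂[p,q] = [q] − [p]. For instance
  ∂BL = L − B.
This gives a 12×24 integer matrix of rank 10; reducing to Smith normal form yields diagonal entries (1,1,1,1,1,1,1,1,1,1).

∂_2: C_2 → C_1 maps a triangle to the signed sum of its edges. For instance
  ∂BFP = FP − BP + BF,
  ∂JLN = LN − JN + JL.
As a 24×12 matrix over Z this has rank 12, with invariant factors (1,1,1,1,1,1,1,1,1,1,1,2).

From H_k ≅ ker(∂_k) / im(∂_{k+1}) we obtain:

  H_0: rank C_0 − rank ∂_1 = 12 − 10 = 2, and the invariant factors of ∂_1 are all 1, so H_0 ≅ Z^2.
  H_1: rank ker ∂_1 − rank ∂_2 = (24 − 10) − 12 = 2, and ∂_2 has invariant factor 2 > 1, so H_1 ≅ Z^2 × Z/2.
  H_2: rank ker ∂_2 − rank ∂_3 = (12 − 12) − 0 = 0, and there is no ∂_3, so H_2 ≅ 0.

As a check, the Euler characteristic is 12 − 24 + 12 = 0, which agrees with 2 − 2 + 0 = 0.
(K is a triangulation of the disjoint union of the real projective plane RP^2 and a wedge of 2 circles.)

Hence the Betti numbers are b_0 = 2, b_1 = 2, b_2 = 0.

b_0 = 2, b_1 = 2, b_2 = 0.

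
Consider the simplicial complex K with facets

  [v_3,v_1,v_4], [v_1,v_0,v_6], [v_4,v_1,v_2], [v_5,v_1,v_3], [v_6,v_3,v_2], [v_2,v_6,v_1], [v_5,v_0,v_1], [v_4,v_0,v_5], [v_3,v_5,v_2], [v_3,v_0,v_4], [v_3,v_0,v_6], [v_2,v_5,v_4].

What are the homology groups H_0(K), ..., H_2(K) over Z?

K has 7 vertices, 18 edges, 12 triangles.
rank ∂_0 = 0, rank ∂_1 = 6 ⇒ b_0 = 7 − 0 − 6 = 1; all invariant factors of ∂_1 are 1 so no torsion. So H_0 = Z.
rank ∂_1 = 6, rank ∂_2 = 12 ⇒ b_1 = 18 − 6 − 12 = 0; ∂_2 has invariant factor(s) [2] giving torsion. So H_1 = Z/2.
rank ∂_2 = 12, rank ∂_3 = 0 ⇒ b_2 = 12 − 12 − 0 = 0. So H_2 = 0.

H_0 ≅ Z,  H_1 ≅ Z/2,  H_2 = 0.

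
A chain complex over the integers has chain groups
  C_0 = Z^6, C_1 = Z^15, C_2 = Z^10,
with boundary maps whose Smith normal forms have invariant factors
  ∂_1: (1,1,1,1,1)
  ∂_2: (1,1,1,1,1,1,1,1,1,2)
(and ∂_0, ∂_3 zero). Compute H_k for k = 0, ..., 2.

H_0 ≅ Z,  H_1 ≅ Z/2,  H_2 = 0.

H_0: b_0 = 6 − 0 − 5 = 1; torsion from ∂_1 factors > 1: none. So H_0 ≅ Z.
H_1: b_1 = 15 − 5 − 10 = 0; torsion from ∂_2 factors > 1: [2]. So H_1 ≅ Z/2.
H_2: b_2 = 10 − 10 − 0 = 0; torsion from ∂_3 factors > 1: none. So H_2 ≅ 0.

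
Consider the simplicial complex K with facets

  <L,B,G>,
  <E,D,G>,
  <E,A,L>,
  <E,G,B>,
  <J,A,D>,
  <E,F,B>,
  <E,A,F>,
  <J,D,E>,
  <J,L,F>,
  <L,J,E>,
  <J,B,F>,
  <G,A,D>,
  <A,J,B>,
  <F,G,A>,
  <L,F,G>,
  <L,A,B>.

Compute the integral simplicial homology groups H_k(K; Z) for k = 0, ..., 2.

H_0 ≅ Z,  H_1 ≅ Z^2,  H_2 ≅ Z.

Fix the vertex order A < B < D < E < F < G < J < L and write every simplex with vertices in increasing order. Then dim K = 2 and the simplices of K are:

  0-simplices (8): A, B, D, E, F, G, J, L
  1-simplices (24): AB, AD, AE, AF, AG, AJ, AL, BE, BF, BG, BJ, BL, DE, DG, DJ, EF, EG, EJ, EL, FG, FJ, FL, GL, JL
  2-simplices (16): ABJ, ABL, ADG, ADJ, AEF, AEL, AFG, BEF, BEG, BFJ, BGL, DEG, DEJ, EJL, FGL, FJL

giving chain groups C_0 ≅ Z^8, C_1 ≅ Z^24, C_2 ≅ Z^16.

∂_1: C_1 → C_0 sends each edge [p,q] (with p < q) to q − p.
As a 8×24 matrix over Z this has rank 7, with invariant factors (1,1,1,1,1,1,1).

The boundary map ∂_2: C_2 → C_1 sends each 2-simplex [p,q,r] to [q,r] − [p,r] + [p,q]. For instance
  ∂FJL = JL − FL + FJ,
  ∂EJL = JL − EL + EJ.
The 24×16 boundary matrix has rank 15 and Smith normal form diag(1,1,1,1,1,1,1,1,1,1,1,1,1,1,1).

Now H_k = ker ∂_k / im ∂_{k+1}, so:

  H_0: rank C_0 − rank ∂_1 = 8 − 7 = 1, and the invariant factors of ∂_1 are all 1, so H_0 = Z.
  H_1: rank ker ∂_1 − rank ∂_2 = (24 − 7) − 15 = 2, and the invariant factors of ∂_2 are all 1, so H_1 = Z^2.
  H_2: rank ker ∂_2 − rank ∂_3 = (16 − 15) − 0 = 1, and there is no ∂_3, so H_2 = Z.

As a check, the Euler characteristic is 8 − 24 + 16 = 0, which agrees with 1 − 2 + 1 = 0.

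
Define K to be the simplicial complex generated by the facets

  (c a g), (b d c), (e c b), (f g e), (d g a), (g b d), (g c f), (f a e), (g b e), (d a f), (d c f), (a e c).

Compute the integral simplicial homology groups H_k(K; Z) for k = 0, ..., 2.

We work with the vertex ordering a < b < c < d < e < f < g. The simplices of K, each written with vertices in increasing order, are:

  0-simplices (7): a, b, c, d, e, f, g
  1-simplices (18): ac, ad, ae, af, ag, bc, bd, be, bg, cd, ce, cf, cg, df, dg, ef, eg, fg
  2-simplices (12): ace, acg, adf, adg, aef, bcd, bce, bdg, beg, cdf, cfg, efg

so the chain groups are C_0 ≅ Z^7, C_1 ≅ Z^18, C_2 ≅ Z^12.

Boundary ∂_1: C_1 → C_0 is given by ∂[p,q] = [q] − [p]. For instance
  ∂ag = g − a.
The 7×18 boundary matrix has rank 6 and Smith normal form diag(1,1,1,1,1,1).

The boundary map ∂_2: C_2 → C_1 maps a triangle to the signed sum of its edges. For instance
  ∂adf = df − af + ad,
  ∂adg = dg − ag + ad.
The resulting 18×12 matrix has rank 12, and its Smith normal form has invariant factors (1,1,1,1,1,1,1,1,1,1,1,2).

Reading off H_k = ker ∂_k / im ∂_{k+1}:

  H_0: rank C_0 − rank ∂_1 = 7 − 6 = 1, and the invariant factors of ∂_1 are all 1, so H_0 = Z.
  H_1: rank ker ∂_1 − rank ∂_2 = (18 − 6) − 12 = 0, and ∂_2 has invariant factor 2 > 1, so H_1 = Z/2Z.
  H_2: rank ker ∂_2 − rank ∂_3 = (12 − 12) − 0 = 0, and there is no ∂_3, so H_2 = 0.

As a check, the Euler characteristic is 7 − 18 + 12 = 1, which agrees with 1 − 0 + 0 = 1.

H_0 = Z,  H_1 = Z/2Z,  H_2 = 0.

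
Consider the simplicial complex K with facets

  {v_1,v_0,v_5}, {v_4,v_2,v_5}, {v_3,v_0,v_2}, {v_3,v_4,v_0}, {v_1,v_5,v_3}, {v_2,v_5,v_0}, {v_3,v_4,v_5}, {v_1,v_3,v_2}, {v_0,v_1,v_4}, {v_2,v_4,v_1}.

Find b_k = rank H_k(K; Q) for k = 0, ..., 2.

b_0 = 1, b_1 = 0, b_2 = 0.

Fix the vertex order v_0 < v_1 < v_2 < v_3 < v_4 < v_5 and write every simplex with vertices in increasing order. Then dim K = 2 and the simplices of K are:

  0-simplices (6): [v_0], [v_1], [v_2], [v_3], [v_4], [v_5]
  1-simplices (15): (15 of them)
  2-simplices (10): [v_0,v_1,v_4], [v_0,v_1,v_5], [v_0,v_2,v_3], [v_0,v_2,v_5], [v_0,v_3,v_4], [v_1,v_2,v_3], [v_1,v_2,v_4], [v_1,v_3,v_5], [v_2,v_4,v_5], [v_3,v_4,v_5]

Hence C_0 ≅ Z^6, C_1 ≅ Z^15, C_2 ≅ Z^10.

∂_1: C_1 → C_0 maps an edge to its endpoints' difference, ∂[p,q] = q − p.
The resulting 6×15 matrix has rank 5, and its Smith normal form has invariant factors (1,1,1,1,1).

Boundary ∂_2: C_2 → C_1 sends each 2-simplex [p,q,r] to [q,r] − [p,r] + [p,q]. For instance
  ∂[v_0,v_1,v_5] = [v_1,v_5] − [v_0,v_5] + [v_0,v_1],
  ∂[v_0,v_2,v_3] = [v_2,v_3] − [v_0,v_3] + [v_0,v_2].
The 15×10 boundary matrix has rank 10 and Smith normal form diag(1,1,1,1,1,1,1,1,1,2).

Reading off H_k = ker ∂_k / im ∂_{k+1}:

  H_0: rank C_0 − rank ∂_1 = 6 − 5 = 1, and the invariant factors of ∂_1 are all 1, so H_0 = Z.
  H_1: rank ker ∂_1 − rank ∂_2 = (15 − 5) − 10 = 0, and ∂_2 has invariant factor 2 > 1, so H_1 = Z/2.
  H_2: rank ker ∂_2 − rank ∂_3 = (10 − 10) − 0 = 0, and there is no ∂_3, so H_2 = 0.

(K is a triangulation of the real projective plane RP^2.)

Hence the Betti numbers are b_0 = 1, b_1 = 0, b_2 = 0.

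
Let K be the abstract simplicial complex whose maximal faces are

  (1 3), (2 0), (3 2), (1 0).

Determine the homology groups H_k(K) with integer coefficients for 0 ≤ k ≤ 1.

H_0 ≅ Z,  H_1 ≅ Z.

Order the vertices as 0 < 1 < 2 < 3. Listing each simplex with vertices in this order, K has dimension 1 with simplices:

  0-simplices (4): [0], [1], [2], [3]
  1-simplices (4): [0,1], [0,2], [1,3], [2,3]

so the chain groups are C_0 ≅ Z^4, C_1 ≅ Z^4.

The boundary map ∂_1: C_1 → C_0 is given by ∂[p,q] = [q] − [p]. For instance
  ∂[1,3] = [3] − [1].
As a 4×4 matrix over Z this has rank 3, with invariant factors (1,1,1).

Now H_k = ker ∂_k / im ∂_{k+1}, so:

  H_0: rank C_0 − rank ∂_1 = 4 − 3 = 1, and the invariant factors of ∂_1 are all 1, so H_0 = Z.
  H_1: rank ker ∂_1 − rank ∂_2 = (4 − 3) − 0 = 1, and there is no ∂_2, so H_1 = Z.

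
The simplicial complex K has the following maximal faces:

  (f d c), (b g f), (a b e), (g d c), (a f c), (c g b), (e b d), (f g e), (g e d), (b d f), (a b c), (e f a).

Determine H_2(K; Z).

Take the total order a < b < c < d < e < f < g on the vertex set. Then K (dimension 2) consists of the simplices:

  0-simplices (7): a, b, c, d, e, f, g
  1-simplices (18): ab, ac, ae, af, bc, bd, be, bf, bg, cd, cf, cg, de, df, dg, ef, eg, fg
  2-simplices (12): abc, abe, acf, aef, bcg, bde, bdf, bfg, cdf, cdg, deg, efg

giving chain groups C_0 ≅ Z^7, C_1 ≅ Z^18, C_2 ≅ Z^12.

The boundary map ∂_1: C_1 → C_0 maps an edge to its endpoints' difference, ∂[p,q] = q − p.
The 7×18 boundary matrix has rank 6 and Smith normal form diag(1,1,1,1,1,1).

The boundary map ∂_2: C_2 → C_1 sends each 2-simplex [p,q,r] to [q,r] − [p,r] + [p,q]. For instance
  ∂efg = fg − eg + ef,
  ∂bde = de − be + bd.
The resulting 18×12 matrix has rank 12, and its Smith normal form has invariant factors (1,1,1,1,1,1,1,1,1,1,1,2).

Now H_k = ker ∂_k / im ∂_{k+1}, so:

  H_2: rank ker ∂_2 − rank ∂_3 = (12 − 12) − 0 = 0, and there is no ∂_3, so H_2 ≅ 0.

H_2 ≅ 0.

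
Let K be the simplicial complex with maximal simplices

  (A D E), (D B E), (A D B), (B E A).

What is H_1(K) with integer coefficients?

H_1 ≅ 0.

We work with the vertex ordering A < B < D < E. The simplices of K, each written with vertices in increasing order, are:

  0-simplices (4): A, B, D, E
  1-simplices (6): AB, AD, AE, BD, BE, DE
  2-simplices (4): ABD, ABE, ADE, BDE

Hence C_0 ≅ Z^4, C_1 ≅ Z^6, C_2 ≅ Z^4.

The boundary map ∂_1: C_1 → C_0 sends each edge [p,q] (with p < q) to q − p.
The resulting 4×6 matrix has rank 3, and its Smith normal form has invariant factors (1,1,1).

∂_2: C_2 → C_1 sends each 2-simplex [p,q,r] to [q,r] − [p,r] + [p,q]. For instance
  ∂ABE = BE − AE + AB,
  ∂ADE = DE − AE + AD.
The 6×4 boundary matrix has rank 3 and Smith normal form diag(1,1,1).

Reading off H_k = ker ∂_k / im ∂_{k+1}:

  H_1: rank ker ∂_1 − rank ∂_2 = (6 − 3) − 3 = 0, and the invariant factors of ∂_2 are all 1, so H_1 = 0.

(K is a triangulation of the 2-sphere S^2.)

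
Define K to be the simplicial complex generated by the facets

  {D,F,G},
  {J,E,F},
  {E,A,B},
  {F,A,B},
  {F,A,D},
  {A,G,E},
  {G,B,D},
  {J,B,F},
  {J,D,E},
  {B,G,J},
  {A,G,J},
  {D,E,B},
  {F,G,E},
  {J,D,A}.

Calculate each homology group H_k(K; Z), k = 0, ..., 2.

Order the vertices as A < B < D < E < F < G < J. Listing each simplex with vertices in this order, K has dimension 2 with simplices:

  0-simplices (7): A, B, D, E, F, G, J
  1-simplices (21): AB, AD, AE, AF, AG, AJ, BD, BE, BF, BG, BJ, DE, DF, DG, DJ, EF, EG, EJ, FG, FJ, GJ
  2-simplices (14): ABE, ABF, ADF, ADJ, AEG, AGJ, BDE, BDG, BFJ, BGJ, DEJ, DFG, EFG, EFJ

so the chain groups are C_0 ≅ Z^7, C_1 ≅ Z^21, C_2 ≅ Z^14.

∂_1: C_1 → C_0 is given by ∂[p,q] = [q] − [p]. For instance
  ∂FJ = J − F.
As a 7×21 matrix over Z this has rank 6, with invariant factors (1,1,1,1,1,1).

Boundary ∂_2: C_2 → C_1 sends each 2-simplex [p,q,r] to [q,r] − [p,r] + [p,q]. For instance
  ∂ADJ = DJ − AJ + AD,
  ∂ADF = DF − AF + AD.
As a 21×14 matrix over Z this has rank 13, with invariant factors (1,1,1,1,1,1,1,1,1,1,1,1,1).

Computing H_k = (kernel of ∂_k) / (image of ∂_{k+1}):

  H_0: rank C_0 − rank ∂_1 = 7 − 6 = 1, and the invariant factors of ∂_1 are all 1, so H_0 ≅ Z.
  H_1: rank ker ∂_1 − rank ∂_2 = (21 − 6) − 13 = 2, and the invariant factors of ∂_2 are all 1, so H_1 ≅ Z^2.
  H_2: rank ker ∂_2 − rank ∂_3 = (14 − 13) − 0 = 1, and there is no ∂_3, so H_2 ≅ Z.

H_0 = Z,  H_1 = Z^2,  H_2 = Z.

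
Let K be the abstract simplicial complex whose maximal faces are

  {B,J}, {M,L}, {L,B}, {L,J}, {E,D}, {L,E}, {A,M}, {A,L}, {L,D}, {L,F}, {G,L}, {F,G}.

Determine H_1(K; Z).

Order the vertices as A < B < D < E < F < G < J < L < M. Listing each simplex with vertices in this order, K has dimension 1 with simplices:

  0-simplices (9): A, B, D, E, F, G, J, L, M
  1-simplices (12): AL, AM, BJ, BL, DE, DL, EL, FG, FL, GL, JL, LM

so the chain groups are C_0 ≅ Z^9, C_1 ≅ Z^12.

The boundary map ∂_1: C_1 → C_0 sends each edge [p,q] (with p < q) to q − p. For instance
  ∂GL = L − G.
As a 9×12 matrix over Z this has rank 8, with invariant factors (1,1,1,1,1,1,1,1).

Reading off H_k = ker ∂_k / im ∂_{k+1}:

  H_1: rank ker ∂_1 − rank ∂_2 = (12 − 8) − 0 = 4, and there is no ∂_2, so H_1 ≅ Z^4.

(K is a triangulation of a wedge of 4 circles.)

H_1 = Z^4.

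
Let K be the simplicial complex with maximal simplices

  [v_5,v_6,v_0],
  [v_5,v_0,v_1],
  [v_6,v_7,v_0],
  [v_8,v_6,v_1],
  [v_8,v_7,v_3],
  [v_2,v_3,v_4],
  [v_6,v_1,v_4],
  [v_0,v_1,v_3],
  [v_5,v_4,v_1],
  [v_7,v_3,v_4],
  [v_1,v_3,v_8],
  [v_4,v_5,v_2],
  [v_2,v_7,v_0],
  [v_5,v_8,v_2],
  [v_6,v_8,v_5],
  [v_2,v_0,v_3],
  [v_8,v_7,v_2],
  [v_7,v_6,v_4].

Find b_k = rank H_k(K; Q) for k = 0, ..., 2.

We work with the vertex ordering v_0 < v_1 < v_2 < v_3 < v_4 < v_5 < v_6 < v_7 < v_8. The simplices of K, each written with vertices in increasing order, are:

  0-simplices (9): [v_0], [v_1], [v_2], [v_3], [v_4], [v_5], [v_6], [v_7], [v_8]
  1-simplices (27): (27 of them)
  2-simplices (18): (18 of them)

so the chain groups are C_0 ≅ Z^9, C_1 ≅ Z^27, C_2 ≅ Z^18.

∂_1: C_1 → C_0 maps an edge to its endpoints' difference, ∂[p,q] = q − p.
As a 9×27 matrix over Z this has rank 8, with invariant factors (1,1,1,1,1,1,1,1).

The boundary map ∂_2: C_2 → C_1 maps a triangle to the signed sum of its edges. For instance
  ∂[v_1,v_4,v_5] = [v_4,v_5] − [v_1,v_5] + [v_1,v_4],
  ∂[v_1,v_6,v_8] = [v_6,v_8] − [v_1,v_8] + [v_1,v_6].
The 27×18 boundary matrix has rank 18 and Smith normal form diag(1,1,1,1,1,1,1,1,1,1,1,1,1,1,1,1,1,2).

Now H_k = ker ∂_k / im ∂_{k+1}, so:

  H_0: rank C_0 − rank ∂_1 = 9 − 8 = 1, and the invariant factors of ∂_1 are all 1, so H_0 ≅ Z.
  H_1: rank ker ∂_1 − rank ∂_2 = (27 − 8) − 18 = 1, and ∂_2 has invariant factor 2 > 1, so H_1 ≅ Z ⊕ Z/2Z.
  H_2: rank ker ∂_2 − rank ∂_3 = (18 − 18) − 0 = 0, and there is no ∂_3, so H_2 ≅ 0.

(K is a triangulation of the Klein bottle.)

Hence the Betti numbers are b_0 = 1, b_1 = 1, b_2 = 0.

b_0 = 1, b_1 = 1, b_2 = 0.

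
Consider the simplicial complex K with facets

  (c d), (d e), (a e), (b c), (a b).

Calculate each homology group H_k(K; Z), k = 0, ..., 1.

K has 5 vertices, 5 edges.
rank ∂_0 = 0, rank ∂_1 = 4 ⇒ b_0 = 5 − 0 − 4 = 1; all invariant factors of ∂_1 are 1 so no torsion. So H_0 ≅ Z.
rank ∂_1 = 4, rank ∂_2 = 0 ⇒ b_1 = 5 − 4 − 0 = 1. So H_1 ≅ Z.

H_0 = Z,  H_1 = Z.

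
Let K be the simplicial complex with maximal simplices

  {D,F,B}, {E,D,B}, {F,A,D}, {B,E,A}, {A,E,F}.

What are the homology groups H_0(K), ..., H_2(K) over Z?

Order the vertices as A < B < D < E < F. Listing each simplex with vertices in this order, K has dimension 2 with simplices:

  0-simplices (5): A, B, D, E, F
  1-simplices (10): AB, AD, AE, AF, BD, BE, BF, DE, DF, EF
  2-simplices (5): ABE, ADF, AEF, BDE, BDF

giving chain groups C_0 ≅ Z^5, C_1 ≅ Z^10, C_2 ≅ Z^5.

Boundary ∂_1: C_1 → C_0 maps an edge to its endpoints' difference, ∂[p,q] = q − p. For instance
  ∂AF = F − A.
As a 5×10 matrix over Z this has rank 4, with invariant factors (1,1,1,1).

Boundary ∂_2: C_2 → C_1 maps a triangle to the signed sum of its edges. For instance
  ∂BDE = DE − BE + BD,
  ∂ADF = DF − AF + AD.
As a 10×5 matrix over Z this has rank 5, with invariant factors (1,1,1,1,1).

Computing H_k = (kernel of ∂_k) / (image of ∂_{k+1}):

  H_0: rank C_0 − rank ∂_1 = 5 − 4 = 1, and the invariant factors of ∂_1 are all 1, so H_0 ≅ Z.
  H_1: rank ker ∂_1 − rank ∂_2 = (10 − 4) − 5 = 1, and the invariant factors of ∂_2 are all 1, so H_1 ≅ Z.
  H_2: rank ker ∂_2 − rank ∂_3 = (5 − 5) − 0 = 0, and there is no ∂_3, so H_2 ≅ 0.

As a check, the Euler characteristic is 5 − 10 + 5 = 0, which agrees with 1 − 1 + 0 = 0.

H_0 ≅ Z,  H_1 ≅ Z,  H_2 = 0.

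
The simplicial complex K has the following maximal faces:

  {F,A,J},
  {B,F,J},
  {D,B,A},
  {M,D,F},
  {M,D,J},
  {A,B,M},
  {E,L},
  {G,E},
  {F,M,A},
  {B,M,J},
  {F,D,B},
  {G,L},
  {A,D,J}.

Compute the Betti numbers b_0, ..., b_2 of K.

Order the vertices as A < B < D < E < F < G < J < L < M. Listing each simplex with vertices in this order, K has dimension 2 with simplices:

  0-simplices (9): A, B, D, E, F, G, J, L, M
  1-simplices (18): AB, AD, AF, AJ, AM, BD, BF, BJ, BM, DF, DJ, DM, EG, EL, FJ, FM, GL, JM
  2-simplices (10): ABD, ABM, ADJ, AFJ, AFM, BDF, BFJ, BJM, DFM, DJM

so the chain groups are C_0 ≅ Z^9, C_1 ≅ Z^18, C_2 ≅ Z^10.

∂_1: C_1 → C_0 is given by ∂[p,q] = [q] − [p]. For instance
  ∂AF = F − A.
As a 9×18 matrix over Z this has rank 7, with invariant factors (1,1,1,1,1,1,1).

The boundary map ∂_2: C_2 → C_1 acts by ∂[p,q,r] = [q,r] − [p,r] + [p,q]. For instance
  ∂AFM = FM − AM + AF,
  ∂ABD = BD − AD + AB.
As a 18×10 matrix over Z this has rank 10, with invariant factors (1,1,1,1,1,1,1,1,1,2).

Now H_k = ker ∂_k / im ∂_{k+1}, so:

  H_0: rank C_0 − rank ∂_1 = 9 − 7 = 2, and the invariant factors of ∂_1 are all 1, so H_0 ≅ Z^2.
  H_1: rank ker ∂_1 − rank ∂_2 = (18 − 7) − 10 = 1, and ∂_2 has invariant factor 2 > 1, so H_1 ≅ Z ⊕ Z/2.
  H_2: rank ker ∂_2 − rank ∂_3 = (10 − 10) − 0 = 0, and there is no ∂_3, so H_2 ≅ 0.

(K is a triangulation of the disjoint union of the real projective plane RP^2 and the circle S^1.)

Hence the Betti numbers are b_0 = 2, b_1 = 1, b_2 = 0.

b_0 = 2, b_1 = 1, b_2 = 0.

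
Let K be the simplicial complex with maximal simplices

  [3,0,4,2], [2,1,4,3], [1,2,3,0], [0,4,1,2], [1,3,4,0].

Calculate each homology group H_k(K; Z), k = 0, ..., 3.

H_0 ≅ Z,  H_1 = 0,  H_2 = 0,  H_3 ≅ Z.

Order the vertices as 0 < 1 < 2 < 3 < 4. Listing each simplex with vertices in this order, K has dimension 3 with simplices:

  0-simplices (5): [0], [1], [2], [3], [4]
  1-simplices (10): [0,1], [0,2], [0,3], [0,4], [1,2], [1,3], [1,4], [2,3], [2,4], [3,4]
  2-simplices (10): [0,1,2], [0,1,3], [0,1,4], [0,2,3], [0,2,4], [0,3,4], [1,2,3], [1,2,4], [1,3,4], [2,3,4]
  3-simplices (5): [0,1,2,3], [0,1,2,4], [0,1,3,4], [0,2,3,4], [1,2,3,4]

giving chain groups C_0 ≅ Z^5, C_1 ≅ Z^10, C_2 ≅ Z^10, C_3 ≅ Z^5.

∂_1: C_1 → C_0 maps an edge to its endpoints' difference, ∂[p,q] = q − p.
This gives a 5×10 integer matrix of rank 4; reducing to Smith normal form yields diagonal entries (1,1,1,1).

∂_2: C_2 → C_1 sends each 2-simplex [p,q,r] to [q,r] − [p,r] + [p,q]. For instance
  ∂[0,1,2] = [1,2] − [0,2] + [0,1],
  ∂[0,1,4] = [1,4] − [0,4] + [0,1].
The resulting 10×10 matrix has rank 6, and its Smith normal form has invariant factors (1,1,1,1,1,1).

Boundary ∂_3: C_3 → C_2 sends each 3-simplex σ to the alternating sum Σ_i (−1)^i (σ with its i-th vertex removed). For instance
  ∂[0,2,3,4] = [2,3,4] − [0,3,4] + [0,2,4] − [0,2,3],
  ∂[0,1,3,4] = [1,3,4] − [0,3,4] + [0,1,4] − [0,1,3].
The 10×5 boundary matrix has rank 4 and Smith normal form diag(1,1,1,1).

Now H_k = ker ∂_k / im ∂_{k+1}, so:

  H_0: rank C_0 − rank ∂_1 = 5 − 4 = 1, and the invariant factors of ∂_1 are all 1, so H_0 = Z.
  H_1: rank ker ∂_1 − rank ∂_2 = (10 − 4) − 6 = 0, and the invariant factors of ∂_2 are all 1, so H_1 = 0.
  H_2: rank ker ∂_2 − rank ∂_3 = (10 − 6) − 4 = 0, and the invariant factors of ∂_3 are all 1, so H_2 = 0.
  H_3: rank ker ∂_3 − rank ∂_4 = (5 − 4) − 0 = 1, and there is no ∂_4, so H_3 = Z.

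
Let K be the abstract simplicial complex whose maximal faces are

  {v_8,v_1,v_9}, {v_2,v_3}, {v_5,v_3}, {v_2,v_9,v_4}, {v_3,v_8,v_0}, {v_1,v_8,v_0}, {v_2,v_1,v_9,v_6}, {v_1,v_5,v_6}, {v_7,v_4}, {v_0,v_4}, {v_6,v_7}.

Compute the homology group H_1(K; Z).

Order the vertices as v_0 < v_1 < v_2 < v_3 < v_4 < v_5 < v_6 < v_7 < v_8 < v_9. Listing each simplex with vertices in this order, K has dimension 3 with simplices:

  0-simplices (10): [v_0], [v_1], [v_2], [v_3], [v_4], [v_5], [v_6], [v_7], [v_8], [v_9]
  1-simplices (21): (21 of them)
  2-simplices (9): [v_0,v_1,v_8], [v_0,v_3,v_8], [v_1,v_2,v_6], [v_1,v_2,v_9], [v_1,v_5,v_6], [v_1,v_6,v_9], [v_1,v_8,v_9], [v_2,v_4,v_9], [v_2,v_6,v_9]
  3-simplices (1): [v_1,v_2,v_6,v_9]

so the chain groups are C_0 ≅ Z^10, C_1 ≅ Z^21, C_2 ≅ Z^9, C_3 ≅ Z^1.

The boundary map ∂_1: C_1 → C_0 maps an edge to its endpoints' difference, ∂[p,q] = q − p. For instance
  ∂[v_3,v_5] = [v_5] − [v_3].
The 10×21 boundary matrix has rank 9 and Smith normal form diag(1,1,1,1,1,1,1,1,1).

The boundary map ∂_2: C_2 → C_1 maps a triangle to the signed sum of its edges. For instance
  ∂[v_1,v_8,v_9] = [v_8,v_9] − [v_1,v_9] + [v_1,v_8],
  ∂[v_2,v_4,v_9] = [v_4,v_9] − [v_2,v_9] + [v_2,v_4].
As a 21×9 matrix over Z this has rank 8, with invariant factors (1,1,1,1,1,1,1,1).

Boundary ∂_3: C_3 → C_2 sends each 3-simplex σ to the alternating sum Σ_i (−1)^i (σ with its i-th vertex removed). For instance
  ∂[v_1,v_2,v_6,v_9] = [v_2,v_6,v_9] − [v_1,v_6,v_9] + [v_1,v_2,v_9] − [v_1,v_2,v_6].
As a 9×1 matrix over Z this has rank 1, with invariant factors (1).

Now H_k = ker ∂_k / im ∂_{k+1}, so:

  H_1: rank ker ∂_1 − rank ∂_2 = (21 − 9) − 8 = 4, and the invariant factors of ∂_2 are all 1, so H_1 = Z^4.

H_1 ≅ Z^4.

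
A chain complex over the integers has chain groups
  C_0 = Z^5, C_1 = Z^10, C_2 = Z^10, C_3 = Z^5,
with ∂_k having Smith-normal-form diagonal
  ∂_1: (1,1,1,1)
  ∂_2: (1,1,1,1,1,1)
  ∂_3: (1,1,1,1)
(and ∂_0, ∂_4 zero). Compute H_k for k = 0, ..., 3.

H_0: b_0 = 5 − 0 − 4 = 1; torsion from ∂_1 factors > 1: none. So H_0 ≅ Z.
H_1: b_1 = 10 − 4 − 6 = 0; torsion from ∂_2 factors > 1: none. So H_1 ≅ 0.
H_2: b_2 = 10 − 6 − 4 = 0; torsion from ∂_3 factors > 1: none. So H_2 ≅ 0.
H_3: b_3 = 5 − 4 − 0 = 1; torsion from ∂_4 factors > 1: none. So H_3 ≅ Z.

H_0 ≅ Z,  H_1 = 0,  H_2 = 0,  H_3 ≅ Z.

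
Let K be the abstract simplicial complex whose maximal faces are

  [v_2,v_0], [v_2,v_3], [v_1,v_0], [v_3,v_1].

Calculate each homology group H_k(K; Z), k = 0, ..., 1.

H_0 = Z,  H_1 = Z.

Take the total order v_0 < v_1 < v_2 < v_3 on the vertex set. Then K (dimension 1) consists of the simplices:

  0-simplices (4): [v_0], [v_1], [v_2], [v_3]
  1-simplices (4): [v_0,v_1], [v_0,v_2], [v_1,v_3], [v_2,v_3]

Hence C_0 ≅ Z^4, C_1 ≅ Z^4.

Boundary ∂_1: C_1 → C_0 sends each edge [p,q] (with p < q) to q − p. For instance
  ∂[v_0,v_1] = [v_1] − [v_0].
As a 4×4 matrix over Z this has rank 3, with invariant factors (1,1,1).

From H_k ≅ ker(∂_k) / im(∂_{k+1}) we obtain:

  H_0: rank C_0 − rank ∂_1 = 4 − 3 = 1, and the invariant factors of ∂_1 are all 1, so H_0 = Z.
  H_1: rank ker ∂_1 − rank ∂_2 = (4 − 3) − 0 = 1, and there is no ∂_2, so H_1 = Z.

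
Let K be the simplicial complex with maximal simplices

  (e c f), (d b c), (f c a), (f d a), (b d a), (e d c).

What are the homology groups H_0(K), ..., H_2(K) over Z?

H_0 = Z,  H_1 = Z,  H_2 = 0.

Fix the vertex order a < b < c < d < e < f and write every simplex with vertices in increasing order. Then dim K = 2 and the simplices of K are:

  0-simplices (6): a, b, c, d, e, f
  1-simplices (12): ab, ac, ad, af, bc, bd, cd, ce, cf, de, df, ef
  2-simplices (6): abd, acf, adf, bcd, cde, cef

giving chain groups C_0 ≅ Z^6, C_1 ≅ Z^12, C_2 ≅ Z^6.

The boundary map ∂_1: C_1 → C_0 is given by ∂[p,q] = [q] − [p]. For instance
  ∂ac = c − a.
As a 6×12 matrix over Z this has rank 5, with invariant factors (1,1,1,1,1).

∂_2: C_2 → C_1 sends each 2-simplex [p,q,r] to [q,r] − [p,r] + [p,q]. For instance
  ∂abd = bd − ad + ab,
  ∂adf = df − af + ad.
The 12×6 boundary matrix has rank 6 and Smith normal form diag(1,1,1,1,1,1).

From H_k ≅ ker(∂_k) / im(∂_{k+1}) we obtain:

  H_0: rank C_0 − rank ∂_1 = 6 − 5 = 1, and the invariant factors of ∂_1 are all 1, so H_0 ≅ Z.
  H_1: rank ker ∂_1 − rank ∂_2 = (12 − 5) − 6 = 1, and the invariant factors of ∂_2 are all 1, so H_1 ≅ Z.
  H_2: rank ker ∂_2 − rank ∂_3 = (6 − 6) − 0 = 0, and there is no ∂_3, so H_2 ≅ 0.

As a check, the Euler characteristic is 6 − 12 + 6 = 0, which agrees with 1 − 1 + 0 = 0.
(K is a triangulation of the cylinder S^1 x I.)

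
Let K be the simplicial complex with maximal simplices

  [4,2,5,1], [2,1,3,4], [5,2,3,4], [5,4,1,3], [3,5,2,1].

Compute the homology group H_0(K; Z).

H_0 = Z.

We work with the vertex ordering 1 < 2 < 3 < 4 < 5. The simplices of K, each written with vertices in increasing order, are:

  0-simplices (5): [1], [2], [3], [4], [5]
  1-simplices (10): [1,2], [1,3], [1,4], [1,5], [2,3], [2,4], [2,5], [3,4], [3,5], [4,5]
  2-simplices (10): [1,2,3], [1,2,4], [1,2,5], [1,3,4], [1,3,5], [1,4,5], [2,3,4], [2,3,5], [2,4,5], [3,4,5]
  3-simplices (5): [1,2,3,4], [1,2,3,5], [1,2,4,5], [1,3,4,5], [2,3,4,5]

giving chain groups C_0 ≅ Z^5, C_1 ≅ Z^10, C_2 ≅ Z^10, C_3 ≅ Z^5.

Boundary ∂_1: C_1 → C_0 maps an edge to its endpoints' difference, ∂[p,q] = q − p.
As a 5×10 matrix over Z this has rank 4, with invariant factors (1,1,1,1).

∂_2: C_2 → C_1 acts by ∂[p,q,r] = [q,r] − [p,r] + [p,q]. For instance
  ∂[1,3,5] = [3,5] − [1,5] + [1,3],
  ∂[2,3,4] = [3,4] − [2,4] + [2,3].
The 10×10 boundary matrix has rank 6 and Smith normal form diag(1,1,1,1,1,1).

The boundary map ∂_3: C_3 → C_2 sends each 3-simplex σ to the alternating sum Σ_i (−1)^i (σ with its i-th vertex removed). For instance
  ∂[1,2,3,5] = [2,3,5] − [1,3,5] + [1,2,5] − [1,2,3],
  ∂[1,2,3,4] = [2,3,4] − [1,3,4] + [1,2,4] − [1,2,3].
This gives a 10×5 integer matrix of rank 4; reducing to Smith normal form yields diagonal entries (1,1,1,1).

Computing H_k = (kernel of ∂_k) / (image of ∂_{k+1}):

  H_0: rank C_0 − rank ∂_1 = 5 − 4 = 1, and the invariant factors of ∂_1 are all 1, so H_0 = Z.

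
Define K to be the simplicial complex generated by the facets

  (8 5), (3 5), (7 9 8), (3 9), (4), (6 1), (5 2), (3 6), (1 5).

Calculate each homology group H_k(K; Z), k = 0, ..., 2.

H_0 = Z^2,  H_1 = Z^2,  H_2 = 0.

Fix the vertex order 1 < 2 < 3 < 4 < 5 < 6 < 7 < 8 < 9 and write every simplex with vertices in increasing order. Then dim K = 2 and the simplices of K are:

  0-simplices (9): [1], [2], [3], [4], [5], [6], [7], [8], [9]
  1-simplices (10): [1,5], [1,6], [2,5], [3,5], [3,6], [3,9], [5,8], [7,8], [7,9], [8,9]
  2-simplices (1): [7,8,9]

so the chain groups are C_0 ≅ Z^9, C_1 ≅ Z^10, C_2 ≅ Z^1.

The boundary map ∂_1: C_1 → C_0 sends each edge [p,q] (with p < q) to q − p.
This gives a 9×10 integer matrix of rank 7; reducing to Smith normal form yields diagonal entries (1,1,1,1,1,1,1).

The boundary map ∂_2: C_2 → C_1 sends each 2-simplex [p,q,r] to [q,r] − [p,r] + [p,q]. For instance
  ∂[7,8,9] = [8,9] − [7,9] + [7,8].
The resulting 10×1 matrix has rank 1, and its Smith normal form has invariant factors (1).

Now H_k = ker ∂_k / im ∂_{k+1}, so:

  H_0: rank C_0 − rank ∂_1 = 9 − 7 = 2, and the invariant factors of ∂_1 are all 1, so H_0 ≅ Z^2.
  H_1: rank ker ∂_1 − rank ∂_2 = (10 − 7) − 1 = 2, and the invariant factors of ∂_2 are all 1, so H_1 ≅ Z^2.
  H_2: rank ker ∂_2 − rank ∂_3 = (1 − 1) − 0 = 0, and there is no ∂_3, so H_2 ≅ 0.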